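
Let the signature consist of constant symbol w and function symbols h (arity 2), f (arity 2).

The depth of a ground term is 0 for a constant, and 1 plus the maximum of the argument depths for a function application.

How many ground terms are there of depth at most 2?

If N_k denotes the number of depth-≤k ground terms, the 1 constant gives N_0 = 1, and each function symbol of arity r contributes N_{k-1}^r new terms at level k: N_k = 1 + N_{k-1}^2 + N_{k-1}^2.
N_0 = 1
N_1 = 1 + 1^2 + 1^2 = 3
N_2 = 1 + 3^2 + 3^2 = 19

19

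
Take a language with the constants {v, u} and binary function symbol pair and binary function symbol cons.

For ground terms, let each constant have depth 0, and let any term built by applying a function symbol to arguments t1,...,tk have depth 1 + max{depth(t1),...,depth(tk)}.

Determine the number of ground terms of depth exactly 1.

Write N_k for the number of ground terms of depth ≤ k. A term of depth ≤ k is either a constant or a function symbol applied to arguments of depth ≤ k−1, so N_k = 2 + N_{k-1}^2 + N_{k-1}^2.
N_0 = 2
N_1 = 2 + 2^2 + 2^2 = 10
Terms of depth exactly 1: N_1 − N_0 = 10 − 2 = 8.

8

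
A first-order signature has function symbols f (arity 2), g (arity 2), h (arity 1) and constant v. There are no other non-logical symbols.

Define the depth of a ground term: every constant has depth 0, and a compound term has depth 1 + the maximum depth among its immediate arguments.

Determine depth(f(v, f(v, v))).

2

depth(f(v, v)) = 1 + max(0, 0) = 1
depth(f(v, f(v, v))) = 1 + max(0, 1) = 2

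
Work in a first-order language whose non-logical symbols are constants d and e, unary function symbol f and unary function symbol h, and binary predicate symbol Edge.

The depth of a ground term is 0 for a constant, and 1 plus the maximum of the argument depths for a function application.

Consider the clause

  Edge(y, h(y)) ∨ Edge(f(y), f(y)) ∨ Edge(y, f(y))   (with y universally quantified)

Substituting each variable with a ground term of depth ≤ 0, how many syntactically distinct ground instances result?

2

Ground terms of depth ≤ 0:
  If N_k denotes the number of depth-≤k ground terms, the 2 constants give N_0 = 2, and each function symbol of arity r contributes N_{k-1}^r new terms at level k: N_k = 2 + N_{k-1} + N_{k-1}.
  N_0 = 2
So there are 2 ground terms available for substitution.
The variable y ranges independently over the available ground terms, and distinct assignments produce distinct instances.
Number of ground instances = 2.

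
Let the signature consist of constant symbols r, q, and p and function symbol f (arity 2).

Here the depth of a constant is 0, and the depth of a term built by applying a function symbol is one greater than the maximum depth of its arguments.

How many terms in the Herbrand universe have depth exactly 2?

135

Write N_k for the number of ground terms of depth ≤ k. A term of depth ≤ k is either a constant or a function symbol applied to arguments of depth ≤ k−1, so N_k = 3 + N_{k-1}^2.
N_0 = 3
N_1 = 3 + 3^2 = 12
N_2 = 3 + 12^2 = 147
Terms of depth exactly 2: N_2 − N_1 = 147 − 12 = 135.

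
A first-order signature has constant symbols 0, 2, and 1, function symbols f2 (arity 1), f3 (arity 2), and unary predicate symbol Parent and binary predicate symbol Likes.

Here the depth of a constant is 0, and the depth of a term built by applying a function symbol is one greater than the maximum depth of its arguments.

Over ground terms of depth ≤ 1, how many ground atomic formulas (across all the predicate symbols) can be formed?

First count ground terms of depth ≤ 1.
Write N_k for the number of ground terms of depth ≤ k. A term of depth ≤ k is either a constant or a function symbol applied to arguments of depth ≤ k−1, so N_k = 3 + N_{k-1} + N_{k-1}^2.
N_0 = 3
N_1 = 3 + 3 + 3^2 = 15
So |H| = 15.
Ground atoms are formed by filling each argument slot of a predicate with a term from H, so an r-ary predicate gives |H|^r atoms:
  Parent: 15;  Likes: 15^2 = 225
Total ground atoms: 15 + 225 = 240.

240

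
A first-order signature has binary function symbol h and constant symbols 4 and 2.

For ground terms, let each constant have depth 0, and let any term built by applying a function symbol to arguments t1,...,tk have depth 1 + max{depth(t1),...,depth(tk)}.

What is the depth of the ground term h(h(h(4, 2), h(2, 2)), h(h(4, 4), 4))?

depth(h(4, 2)) = 1 + max(0, 0) = 1
depth(h(2, 2)) = 1 + max(0, 0) = 1
depth(h(h(4, 2), h(2, 2))) = 1 + max(1, 1) = 2
depth(h(4, 4)) = 1 + max(0, 0) = 1
depth(h(h(4, 4), 4)) = 1 + max(1, 0) = 2
depth(h(h(h(4, 2), h(2, 2)), h(h(4, 4), 4))) = 1 + max(2, 2) = 3

3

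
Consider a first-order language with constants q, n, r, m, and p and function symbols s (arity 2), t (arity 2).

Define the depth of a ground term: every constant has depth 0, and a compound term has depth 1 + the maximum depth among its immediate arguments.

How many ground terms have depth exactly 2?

Write N_k for the number of ground terms of depth ≤ k. A term of depth ≤ k is either a constant or a function symbol applied to arguments of depth ≤ k−1, so N_k = 5 + N_{k-1}^2 + N_{k-1}^2.
N_0 = 5
N_1 = 5 + 5^2 + 5^2 = 55
N_2 = 5 + 55^2 + 55^2 = 6055
Terms of depth exactly 2: N_2 − N_1 = 6055 − 55 = 6000.

6000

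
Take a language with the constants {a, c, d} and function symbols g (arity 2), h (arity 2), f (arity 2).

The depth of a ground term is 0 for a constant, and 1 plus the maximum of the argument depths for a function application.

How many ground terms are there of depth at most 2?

Write N_k for the number of ground terms of depth ≤ k. A term of depth ≤ k is either a constant or a function symbol applied to arguments of depth ≤ k−1, so N_k = 3 + N_{k-1}^2 + N_{k-1}^2 + N_{k-1}^2.
N_0 = 3
N_1 = 3 + 3^2 + 3^2 + 3^2 = 30
N_2 = 3 + 30^2 + 30^2 + 30^2 = 2703

2703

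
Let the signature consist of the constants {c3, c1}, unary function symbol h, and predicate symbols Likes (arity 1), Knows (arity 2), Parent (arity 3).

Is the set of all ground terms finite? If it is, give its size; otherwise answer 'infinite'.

The signature has at least one function symbol (h, arity 1) and at least one constant (c3).
Iterating h gives infinitely many distinct ground terms: c3, h(c3), h(h(c3)), ...
So the Herbrand universe is infinite.

infinite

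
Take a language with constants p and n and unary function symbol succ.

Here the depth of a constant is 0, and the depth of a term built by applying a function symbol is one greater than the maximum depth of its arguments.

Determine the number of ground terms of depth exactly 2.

Let N_k = |{terms of depth ≤ k}|. Then N_0 = 2 and N_k = 2 + N_{k-1} for k ≥ 1 (one summand per function symbol, arity giving the exponent).
N_0 = 2
N_1 = 2 + 2 = 4
N_2 = 2 + 4 = 6
Terms of depth exactly 2: N_2 − N_1 = 6 − 4 = 2.

2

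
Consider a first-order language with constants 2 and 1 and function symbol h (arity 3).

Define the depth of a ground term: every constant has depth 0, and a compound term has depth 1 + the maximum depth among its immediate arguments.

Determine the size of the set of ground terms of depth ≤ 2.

Let N_k count ground terms of depth at most k. Each non-constant term of depth ≤ k is some function symbol applied to depth-≤(k−1) arguments, giving N_k = 2 + N_{k-1}^3.
N_0 = 2
N_1 = 2 + 2^3 = 10
N_2 = 2 + 10^3 = 1002

1002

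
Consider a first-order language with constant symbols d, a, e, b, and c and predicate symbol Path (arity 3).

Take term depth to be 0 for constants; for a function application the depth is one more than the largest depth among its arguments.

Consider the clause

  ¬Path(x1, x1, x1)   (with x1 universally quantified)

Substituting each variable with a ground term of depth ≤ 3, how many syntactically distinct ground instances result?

5

Ground terms of depth ≤ 3:
  With no function symbols every ground term is a constant, so there are exactly 5 ground terms at every depth bound.
  N_0 = 5
  N_1 = 5
  N_2 = 5
  N_3 = 5
So there are 5 ground terms available for substitution.
The variable x1 ranges independently over the available ground terms, and distinct assignments produce distinct instances.
Number of ground instances = 5.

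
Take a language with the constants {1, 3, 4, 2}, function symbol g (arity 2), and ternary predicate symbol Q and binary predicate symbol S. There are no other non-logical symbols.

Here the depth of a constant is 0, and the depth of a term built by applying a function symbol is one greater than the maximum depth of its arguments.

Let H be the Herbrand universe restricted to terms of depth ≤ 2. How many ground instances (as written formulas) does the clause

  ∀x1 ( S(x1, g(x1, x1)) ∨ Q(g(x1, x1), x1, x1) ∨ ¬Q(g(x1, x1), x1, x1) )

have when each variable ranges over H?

Ground terms of depth ≤ 2:
  Count level by level. With function symbols g/2, the terms of depth ≤ k are the 4 constants together with each function applied to depth-≤(k−1) tuples, so N_k = 4 + N_{k-1}^2.
  N_0 = 4
  N_1 = 4 + 4^2 = 20
  N_2 = 4 + 20^2 = 404
So there are 404 ground terms available for substitution.
The body mentions the single quantified variable x1; since ground terms form a free algebra, no two substitutions collapse to the same formula.
Number of ground instances = 404.

404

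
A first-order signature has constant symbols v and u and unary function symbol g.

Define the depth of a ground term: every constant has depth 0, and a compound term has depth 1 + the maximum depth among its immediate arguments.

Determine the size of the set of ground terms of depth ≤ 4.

Count level by level. With function symbols g/1, the terms of depth ≤ k are the 2 constants together with each function applied to depth-≤(k−1) tuples, so N_k = 2 + N_{k-1}.
N_0 = 2
N_1 = 2 + 2 = 4
N_2 = 2 + 4 = 6
N_3 = 2 + 6 = 8
N_4 = 2 + 8 = 10
Explicitly: v, u, g(v), g(u), g(g(v)), g(g(u)), g(g(g(v))), g(g(g(u))), g(g(g(g(v)))), g(g(g(g(u)))).

10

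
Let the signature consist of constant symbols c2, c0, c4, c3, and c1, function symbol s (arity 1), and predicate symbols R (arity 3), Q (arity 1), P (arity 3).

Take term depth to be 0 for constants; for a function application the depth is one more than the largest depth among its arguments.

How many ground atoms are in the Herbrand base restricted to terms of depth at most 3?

First count ground terms of depth ≤ 3.
Write N_k for the number of ground terms of depth ≤ k. A term of depth ≤ k is either a constant or a function symbol applied to arguments of depth ≤ k−1, so N_k = 5 + N_{k-1}.
N_0 = 5
N_1 = 5 + 5 = 10
N_2 = 5 + 10 = 15
N_3 = 5 + 15 = 20
So |H| = 20.
A ground atom is a predicate applied to a tuple of terms from H, so the count is the sum over predicates of |H|^arity:
  R: 20^3 = 8000;  Q: 20;  P: 20^3 = 8000
Total ground atoms: 8000 + 20 + 8000 = 16020.

16020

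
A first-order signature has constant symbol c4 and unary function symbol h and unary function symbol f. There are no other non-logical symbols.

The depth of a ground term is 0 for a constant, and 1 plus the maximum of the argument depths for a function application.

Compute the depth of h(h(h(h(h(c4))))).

depth(h(c4)) = 1 + depth(c4) = 1 + 0 = 1
depth(h(h(c4))) = 1 + depth(h(c4)) = 1 + 1 = 2
depth(h(h(h(c4)))) = 1 + depth(h(h(c4))) = 1 + 2 = 3
depth(h(h(h(h(c4))))) = 1 + depth(h(h(h(c4)))) = 1 + 3 = 4
depth(h(h(h(h(h(c4)))))) = 1 + depth(h(h(h(h(c4))))) = 1 + 4 = 5

5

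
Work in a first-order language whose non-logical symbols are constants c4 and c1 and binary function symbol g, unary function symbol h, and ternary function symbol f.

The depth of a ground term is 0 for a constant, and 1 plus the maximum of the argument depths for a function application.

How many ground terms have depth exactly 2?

4354

Let N_k count ground terms of depth at most k. Each non-constant term of depth ≤ k is some function symbol applied to depth-≤(k−1) arguments, giving N_k = 2 + N_{k-1}^2 + N_{k-1} + N_{k-1}^3.
N_0 = 2
N_1 = 2 + 2^2 + 2 + 2^3 = 16
N_2 = 2 + 16^2 + 16 + 16^3 = 4370
Terms of depth exactly 2: N_2 − N_1 = 4370 − 16 = 4354.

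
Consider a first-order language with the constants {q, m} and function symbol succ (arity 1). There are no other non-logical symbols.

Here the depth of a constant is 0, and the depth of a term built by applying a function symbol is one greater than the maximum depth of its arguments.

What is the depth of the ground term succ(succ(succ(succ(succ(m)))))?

depth(succ(m)) = 1 + depth(m) = 1 + 0 = 1
depth(succ(succ(m))) = 1 + depth(succ(m)) = 1 + 1 = 2
depth(succ(succ(succ(m)))) = 1 + depth(succ(succ(m))) = 1 + 2 = 3
depth(succ(succ(succ(succ(m))))) = 1 + depth(succ(succ(succ(m)))) = 1 + 3 = 4
depth(succ(succ(succ(succ(succ(m)))))) = 1 + depth(succ(succ(succ(succ(m))))) = 1 + 4 = 5

5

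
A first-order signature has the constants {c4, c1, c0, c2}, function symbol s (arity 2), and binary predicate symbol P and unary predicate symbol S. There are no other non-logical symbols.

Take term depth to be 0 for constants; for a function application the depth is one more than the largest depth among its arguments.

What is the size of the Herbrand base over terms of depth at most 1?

420

First count ground terms of depth ≤ 1.
Let N_k count ground terms of depth at most k. Each non-constant term of depth ≤ k is some function symbol applied to depth-≤(k−1) arguments, giving N_k = 4 + N_{k-1}^2.
N_0 = 4
N_1 = 4 + 4^2 = 20
So |H| = 20.
Each predicate of arity r yields |H|^r ground atoms (one per choice of an r-tuple from H):
  P: 20^2 = 400;  S: 20
Total ground atoms: 400 + 20 = 420.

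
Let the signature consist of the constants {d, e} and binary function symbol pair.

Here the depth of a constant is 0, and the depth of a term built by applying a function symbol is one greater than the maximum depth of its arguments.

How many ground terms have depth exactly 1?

Let N_k = |{terms of depth ≤ k}|. Then N_0 = 2 and N_k = 2 + N_{k-1}^2 for k ≥ 1 (one summand per function symbol, arity giving the exponent).
N_0 = 2
N_1 = 2 + 2^2 = 6
Terms of depth exactly 1: N_1 − N_0 = 6 − 2 = 4.

4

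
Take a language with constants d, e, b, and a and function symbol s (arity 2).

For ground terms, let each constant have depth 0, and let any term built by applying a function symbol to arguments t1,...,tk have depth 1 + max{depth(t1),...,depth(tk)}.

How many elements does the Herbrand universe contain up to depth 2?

Write N_k for the number of ground terms of depth ≤ k. A term of depth ≤ k is either a constant or a function symbol applied to arguments of depth ≤ k−1, so N_k = 4 + N_{k-1}^2.
N_0 = 4
N_1 = 4 + 4^2 = 20
N_2 = 4 + 20^2 = 404

404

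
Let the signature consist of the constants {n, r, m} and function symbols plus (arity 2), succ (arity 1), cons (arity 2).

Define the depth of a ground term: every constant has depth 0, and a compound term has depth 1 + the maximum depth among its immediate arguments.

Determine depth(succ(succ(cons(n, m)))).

3

depth(cons(n, m)) = 1 + max(0, 0) = 1
depth(succ(cons(n, m))) = 1 + depth(cons(n, m)) = 1 + 1 = 2
depth(succ(succ(cons(n, m)))) = 1 + depth(succ(cons(n, m))) = 1 + 2 = 3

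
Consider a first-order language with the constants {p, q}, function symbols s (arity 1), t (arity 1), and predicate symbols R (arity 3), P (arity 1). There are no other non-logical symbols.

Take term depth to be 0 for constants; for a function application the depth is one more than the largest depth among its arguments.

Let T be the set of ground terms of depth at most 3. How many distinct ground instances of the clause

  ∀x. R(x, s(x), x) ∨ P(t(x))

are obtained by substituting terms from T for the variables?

Ground terms of depth ≤ 3:
  Count level by level. With function symbols s/1, t/1, the terms of depth ≤ k are the 2 constants together with each function applied to depth-≤(k−1) tuples, so N_k = 2 + N_{k-1} + N_{k-1}.
  N_0 = 2
  N_1 = 2 + 2 + 2 = 6
  N_2 = 2 + 6 + 6 = 14
  N_3 = 2 + 14 + 14 = 30
So there are 30 ground terms available for substitution.
There is 1 variable to instantiate (x),  occurring in at least one literal, so different choices give different ground instances.
Number of ground instances = 30.

30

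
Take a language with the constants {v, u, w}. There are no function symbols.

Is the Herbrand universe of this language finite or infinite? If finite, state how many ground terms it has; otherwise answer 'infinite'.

There are no function symbols, so every ground term is one of the 3 constants.
The Herbrand universe is {v, u, w}, which is finite with 3 elements.

3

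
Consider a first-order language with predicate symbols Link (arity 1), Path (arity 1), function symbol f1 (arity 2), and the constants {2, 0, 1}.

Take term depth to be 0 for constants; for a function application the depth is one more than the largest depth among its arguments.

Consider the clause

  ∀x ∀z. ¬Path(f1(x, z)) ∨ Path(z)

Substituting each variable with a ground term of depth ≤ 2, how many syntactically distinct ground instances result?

Ground terms of depth ≤ 2:
  Count level by level. With function symbols f1/2, the terms of depth ≤ k are the 3 constants together with each function applied to depth-≤(k−1) tuples, so N_k = 3 + N_{k-1}^2.
  N_0 = 3
  N_1 = 3 + 3^2 = 12
  N_2 = 3 + 12^2 = 147
So there are 147 ground terms available for substitution.
Each of x, z ranges independently over the available ground terms, and distinct assignments produce distinct instances.
Number of ground instances = 147^2 = 21609.

21609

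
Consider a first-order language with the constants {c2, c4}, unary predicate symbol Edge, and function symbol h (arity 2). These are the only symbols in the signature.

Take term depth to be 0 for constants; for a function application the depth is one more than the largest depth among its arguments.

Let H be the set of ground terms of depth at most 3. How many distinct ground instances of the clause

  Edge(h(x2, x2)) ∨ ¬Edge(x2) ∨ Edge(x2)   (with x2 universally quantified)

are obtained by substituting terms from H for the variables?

Ground terms of depth ≤ 3:
  If N_k denotes the number of depth-≤k ground terms, the 2 constants give N_0 = 2, and each function symbol of arity r contributes N_{k-1}^r new terms at level k: N_k = 2 + N_{k-1}^2.
  N_0 = 2
  N_1 = 2 + 2^2 = 6
  N_2 = 2 + 6^2 = 38
  N_3 = 2 + 38^2 = 1446
So there are 1446 ground terms available for substitution.
There is 1 variable to instantiate (x2),  occurring in at least one literal, so different choices give different ground instances.
Number of ground instances = 1446.

1446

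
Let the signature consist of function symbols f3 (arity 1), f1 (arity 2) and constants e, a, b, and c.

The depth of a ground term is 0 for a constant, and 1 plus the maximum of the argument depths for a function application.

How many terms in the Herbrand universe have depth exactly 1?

20

Count level by level. With function symbols f3/1, f1/2, the terms of depth ≤ k are the 4 constants together with each function applied to depth-≤(k−1) tuples, so N_k = 4 + N_{k-1} + N_{k-1}^2.
N_0 = 4
N_1 = 4 + 4 + 4^2 = 24
Terms of depth exactly 1: N_1 − N_0 = 24 − 4 = 20.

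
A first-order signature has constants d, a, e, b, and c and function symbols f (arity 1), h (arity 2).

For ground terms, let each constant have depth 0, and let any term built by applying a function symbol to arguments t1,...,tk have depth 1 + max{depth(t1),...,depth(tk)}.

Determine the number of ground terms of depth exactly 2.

Count level by level. With function symbols f/1, h/2, the terms of depth ≤ k are the 5 constants together with each function applied to depth-≤(k−1) tuples, so N_k = 5 + N_{k-1} + N_{k-1}^2.
N_0 = 5
N_1 = 5 + 5 + 5^2 = 35
N_2 = 5 + 35 + 35^2 = 1265
Terms of depth exactly 2: N_2 − N_1 = 1265 − 35 = 1230.

1230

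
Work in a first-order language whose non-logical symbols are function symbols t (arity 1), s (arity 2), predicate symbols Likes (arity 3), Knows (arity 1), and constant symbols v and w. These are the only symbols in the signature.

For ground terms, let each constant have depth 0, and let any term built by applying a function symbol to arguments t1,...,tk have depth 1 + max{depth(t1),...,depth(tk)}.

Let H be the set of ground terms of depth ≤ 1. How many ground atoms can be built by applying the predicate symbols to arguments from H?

First count ground terms of depth ≤ 1.
If N_k denotes the number of depth-≤k ground terms, the 2 constants give N_0 = 2, and each function symbol of arity r contributes N_{k-1}^r new terms at level k: N_k = 2 + N_{k-1} + N_{k-1}^2.
N_0 = 2
N_1 = 2 + 2 + 2^2 = 8
So |H| = 8.
Each predicate of arity r yields |H|^r ground atoms (one per choice of an r-tuple from H):
  Likes: 8^3 = 512;  Knows: 8
Total ground atoms: 512 + 8 = 520.

520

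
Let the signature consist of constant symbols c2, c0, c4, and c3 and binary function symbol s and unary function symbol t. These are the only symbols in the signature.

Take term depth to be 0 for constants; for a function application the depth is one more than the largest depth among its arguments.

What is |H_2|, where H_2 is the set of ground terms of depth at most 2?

Count level by level. With function symbols s/2, t/1, the terms of depth ≤ k are the 4 constants together with each function applied to depth-≤(k−1) tuples, so N_k = 4 + N_{k-1}^2 + N_{k-1}.
N_0 = 4
N_1 = 4 + 4^2 + 4 = 24
N_2 = 4 + 24^2 + 24 = 604

604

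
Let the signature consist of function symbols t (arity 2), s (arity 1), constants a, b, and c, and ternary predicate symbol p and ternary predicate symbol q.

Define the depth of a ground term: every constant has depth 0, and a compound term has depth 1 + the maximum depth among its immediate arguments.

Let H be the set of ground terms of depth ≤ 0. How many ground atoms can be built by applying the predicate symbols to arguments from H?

54

First count ground terms of depth ≤ 0.
If N_k denotes the number of depth-≤k ground terms, the 3 constants give N_0 = 3, and each function symbol of arity r contributes N_{k-1}^r new terms at level k: N_k = 3 + N_{k-1}^2 + N_{k-1}.
N_0 = 3
Explicitly: a, b, c.
So |H| = 3.
Ground atoms are formed by filling each argument slot of a predicate with a term from H, so an r-ary predicate gives |H|^r atoms:
  p: 3^3 = 27;  q: 3^3 = 27
Total ground atoms: 27 + 27 = 54.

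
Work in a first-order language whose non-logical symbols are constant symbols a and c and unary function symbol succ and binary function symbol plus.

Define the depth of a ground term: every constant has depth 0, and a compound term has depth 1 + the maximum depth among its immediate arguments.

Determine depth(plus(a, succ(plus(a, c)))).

depth(plus(a, c)) = 1 + max(0, 0) = 1
depth(succ(plus(a, c))) = 1 + depth(plus(a, c)) = 1 + 1 = 2
depth(plus(a, succ(plus(a, c)))) = 1 + max(0, 2) = 3

3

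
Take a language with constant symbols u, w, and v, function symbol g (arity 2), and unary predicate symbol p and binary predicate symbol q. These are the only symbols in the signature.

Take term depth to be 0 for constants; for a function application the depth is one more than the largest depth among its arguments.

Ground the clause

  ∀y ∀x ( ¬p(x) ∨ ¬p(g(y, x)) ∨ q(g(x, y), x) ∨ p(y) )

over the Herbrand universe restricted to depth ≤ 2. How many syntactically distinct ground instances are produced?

Ground terms of depth ≤ 2:
  Write N_k for the number of ground terms of depth ≤ k. A term of depth ≤ k is either a constant or a function symbol applied to arguments of depth ≤ k−1, so N_k = 3 + N_{k-1}^2.
  N_0 = 3
  N_1 = 3 + 3^2 = 12
  N_2 = 3 + 12^2 = 147
So there are 147 ground terms available for substitution.
The body mentions every one of the 2 quantified variables; since ground terms form a free algebra, no two substitutions collapse to the same formula.
Number of ground instances = 147^2 = 21609.

21609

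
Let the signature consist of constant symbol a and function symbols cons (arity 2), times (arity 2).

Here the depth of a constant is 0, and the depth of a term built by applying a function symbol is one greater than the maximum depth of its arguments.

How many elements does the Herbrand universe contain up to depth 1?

3

If N_k denotes the number of depth-≤k ground terms, the 1 constant gives N_0 = 1, and each function symbol of arity r contributes N_{k-1}^r new terms at level k: N_k = 1 + N_{k-1}^2 + N_{k-1}^2.
N_0 = 1
N_1 = 1 + 1^2 + 1^2 = 3
Explicitly: a, cons(a, a), times(a, a).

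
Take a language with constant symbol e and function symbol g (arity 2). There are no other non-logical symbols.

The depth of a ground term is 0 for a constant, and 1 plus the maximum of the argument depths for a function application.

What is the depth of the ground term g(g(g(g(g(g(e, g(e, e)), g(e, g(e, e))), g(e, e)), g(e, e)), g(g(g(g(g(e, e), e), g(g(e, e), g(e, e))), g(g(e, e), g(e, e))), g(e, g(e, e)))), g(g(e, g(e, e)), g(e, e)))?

7

depth(g(e, e)) = 1 + max(0, 0) = 1
depth(g(e, g(e, e))) = 1 + max(0, 1) = 2
depth(g(g(e, g(e, e)), g(e, g(e, e)))) = 1 + max(2, 2) = 3
depth(g(g(g(e, g(e, e)), g(e, g(e, e))), g(e, e))) = 1 + max(3, 1) = 4
depth(g(g(g(g(e, g(e, e)), g(e, g(e, e))), g(e, e)), g(e, e))) = 1 + max(4, 1) = 5
depth(g(g(e, e), e)) = 1 + max(1, 0) = 2
depth(g(g(e, e), g(e, e))) = 1 + max(1, 1) = 2
depth(g(g(g(e, e), e), g(g(e, e), g(e, e)))) = 1 + max(2, 2) = 3
depth(g(g(g(g(e, e), e), g(g(e, e), g(e, e))), g(g(e, e), g(e, e)))) = 1 + max(3, 2) = 4
depth(g(g(g(g(g(e, e), e), g(g(e, e), g(e, e))), g(g(e, e), g(e, e))), g(e, g(e, e)))) = 1 + max(4, 2) = 5
depth(g(g(g(g(g(e, g(e, e)), g(e, g(e, e))), g(e, e)), g(e, e)), g(g(g(g(g(e, e), e), g(g(e, e), g(e, e))), g(g(e, e), g(e, e))), g(e, g(e, e))))) = 1 + max(5, 5) = 6
depth(g(g(e, g(e, e)), g(e, e))) = 1 + max(2, 1) = 3
depth(g(g(g(g(g(g(e, g(e, e)), g(e, g(e, e))), g(e, e)), g(e, e)), g(g(g(g(g(e, e), e), g(g(e, e), g(e, e))), g(g(e, e), g(e, e))), g(e, g(e, e)))), g(g(e, g(e, e)), g(e, e)))) = 1 + max(6, 3) = 7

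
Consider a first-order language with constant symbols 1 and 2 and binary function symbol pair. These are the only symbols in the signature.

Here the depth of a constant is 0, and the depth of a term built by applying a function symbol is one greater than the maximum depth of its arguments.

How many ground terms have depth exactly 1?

4

Write N_k for the number of ground terms of depth ≤ k. A term of depth ≤ k is either a constant or a function symbol applied to arguments of depth ≤ k−1, so N_k = 2 + N_{k-1}^2.
N_0 = 2
N_1 = 2 + 2^2 = 6
Terms of depth exactly 1: N_1 − N_0 = 6 − 2 = 4.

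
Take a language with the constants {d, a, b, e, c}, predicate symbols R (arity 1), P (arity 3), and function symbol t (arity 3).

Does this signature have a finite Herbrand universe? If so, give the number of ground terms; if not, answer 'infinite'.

infinite

The signature has at least one function symbol (t, arity 3) and at least one constant (d).
Iterating t gives infinitely many distinct ground terms: d, t(d, d, d), t(t(d, d, d), t(d, d, d), t(d, d, d)), ...
So the Herbrand universe is infinite.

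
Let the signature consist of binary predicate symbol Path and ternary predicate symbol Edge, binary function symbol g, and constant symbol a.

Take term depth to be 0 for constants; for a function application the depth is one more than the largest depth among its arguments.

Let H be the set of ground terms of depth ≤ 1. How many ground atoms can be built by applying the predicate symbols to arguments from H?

12

First count ground terms of depth ≤ 1.
Count level by level. With function symbols g/2, the terms of depth ≤ k are the 1 constant together with each function applied to depth-≤(k−1) tuples, so N_k = 1 + N_{k-1}^2.
N_0 = 1
N_1 = 1 + 1^2 = 2
So |H| = 2.
Ground atoms are formed by filling each argument slot of a predicate with a term from H, so an r-ary predicate gives |H|^r atoms:
  Path: 2^2 = 4;  Edge: 2^3 = 8
Total ground atoms: 4 + 8 = 12.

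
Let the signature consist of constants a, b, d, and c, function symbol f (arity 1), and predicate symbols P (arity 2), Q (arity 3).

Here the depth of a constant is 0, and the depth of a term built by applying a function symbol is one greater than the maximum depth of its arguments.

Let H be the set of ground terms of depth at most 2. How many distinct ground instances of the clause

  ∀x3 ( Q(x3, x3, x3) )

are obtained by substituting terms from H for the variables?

Ground terms of depth ≤ 2:
  Count level by level. With function symbols f/1, the terms of depth ≤ k are the 4 constants together with each function applied to depth-≤(k−1) tuples, so N_k = 4 + N_{k-1}.
  N_0 = 4
  N_1 = 4 + 4 = 8
  N_2 = 4 + 8 = 12
So there are 12 ground terms available for substitution.
The clause has 1 distinct variable (x3), which appears in the body. In the free term algebra distinct substitutions yield syntactically distinct ground instances.
Number of ground instances = 12.

12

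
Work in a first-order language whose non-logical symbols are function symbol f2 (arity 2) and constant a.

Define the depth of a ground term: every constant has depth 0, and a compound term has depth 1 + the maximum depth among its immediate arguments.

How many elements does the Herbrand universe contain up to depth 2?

Let N_k count ground terms of depth at most k. Each non-constant term of depth ≤ k is some function symbol applied to depth-≤(k−1) arguments, giving N_k = 1 + N_{k-1}^2.
N_0 = 1
N_1 = 1 + 1^2 = 2
N_2 = 1 + 2^2 = 5
Explicitly: a, f2(a, a), f2(a, f2(a, a)), f2(f2(a, a), a), f2(f2(a, a), f2(a, a)).

5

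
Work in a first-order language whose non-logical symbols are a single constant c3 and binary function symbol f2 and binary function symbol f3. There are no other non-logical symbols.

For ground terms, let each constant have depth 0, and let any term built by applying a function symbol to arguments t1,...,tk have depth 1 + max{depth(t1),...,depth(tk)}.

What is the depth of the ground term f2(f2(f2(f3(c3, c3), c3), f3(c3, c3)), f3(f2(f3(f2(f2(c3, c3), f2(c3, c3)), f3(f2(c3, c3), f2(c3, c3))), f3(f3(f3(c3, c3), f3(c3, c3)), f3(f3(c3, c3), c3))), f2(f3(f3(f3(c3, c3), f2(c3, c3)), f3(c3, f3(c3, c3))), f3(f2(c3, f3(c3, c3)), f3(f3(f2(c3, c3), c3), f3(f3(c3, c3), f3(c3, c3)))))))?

7

depth(f3(c3, c3)) = 1 + max(0, 0) = 1
depth(f2(f3(c3, c3), c3)) = 1 + max(1, 0) = 2
depth(f2(f2(f3(c3, c3), c3), f3(c3, c3))) = 1 + max(2, 1) = 3
depth(f2(c3, c3)) = 1 + max(0, 0) = 1
depth(f2(f2(c3, c3), f2(c3, c3))) = 1 + max(1, 1) = 2
depth(f3(f2(c3, c3), f2(c3, c3))) = 1 + max(1, 1) = 2
depth(f3(f2(f2(c3, c3), f2(c3, c3)), f3(f2(c3, c3), f2(c3, c3)))) = 1 + max(2, 2) = 3
depth(f3(f3(c3, c3), f3(c3, c3))) = 1 + max(1, 1) = 2
depth(f3(f3(c3, c3), c3)) = 1 + max(1, 0) = 2
depth(f3(f3(f3(c3, c3), f3(c3, c3)), f3(f3(c3, c3), c3))) = 1 + max(2, 2) = 3
depth(f2(f3(f2(f2(c3, c3), f2(c3, c3)), f3(f2(c3, c3), f2(c3, c3))), f3(f3(f3(c3, c3), f3(c3, c3)), f3(f3(c3, c3), c3)))) = 1 + max(3, 3) = 4
depth(f3(f3(c3, c3), f2(c3, c3))) = 1 + max(1, 1) = 2
depth(f3(c3, f3(c3, c3))) = 1 + max(0, 1) = 2
depth(f3(f3(f3(c3, c3), f2(c3, c3)), f3(c3, f3(c3, c3)))) = 1 + max(2, 2) = 3
depth(f2(c3, f3(c3, c3))) = 1 + max(0, 1) = 2
depth(f3(f2(c3, c3), c3)) = 1 + max(1, 0) = 2
depth(f3(f3(f2(c3, c3), c3), f3(f3(c3, c3), f3(c3, c3)))) = 1 + max(2, 2) = 3
depth(f3(f2(c3, f3(c3, c3)), f3(f3(f2(c3, c3), c3), f3(f3(c3, c3), f3(c3, c3))))) = 1 + max(2, 3) = 4
depth(f2(f3(f3(f3(c3, c3), f2(c3, c3)), f3(c3, f3(c3, c3))), f3(f2(c3, f3(c3, c3)), f3(f3(f2(c3, c3), c3), f3(f3(c3, c3), f3(c3, c3)))))) = 1 + max(3, 4) = 5
depth(f3(f2(f3(f2(f2(c3, c3), f2(c3, c3)), f3(f2(c3, c3), f2(c3, c3))), f3(f3(f3(c3, c3), f3(c3, c3)), f3(f3(c3, c3), c3))), f2(f3(f3(f3(c3, c3), f2(c3, c3)), f3(c3, f3(c3, c3))), f3(f2(c3, f3(c3, c3)), f3(f3(f2(c3, c3), c3), f3(f3(c3, c3), f3(c3, c3))))))) = 1 + max(4, 5) = 6
depth(f2(f2(f2(f3(c3, c3), c3), f3(c3, c3)), f3(f2(f3(f2(f2(c3, c3), f2(c3, c3)), f3(f2(c3, c3), f2(c3, c3))), f3(f3(f3(c3, c3), f3(c3, c3)), f3(f3(c3, c3), c3))), f2(f3(f3(f3(c3, c3), f2(c3, c3)), f3(c3, f3(c3, c3))), f3(f2(c3, f3(c3, c3)), f3(f3(f2(c3, c3), c3), f3(f3(c3, c3), f3(c3, c3)))))))) = 1 + max(3, 6) = 7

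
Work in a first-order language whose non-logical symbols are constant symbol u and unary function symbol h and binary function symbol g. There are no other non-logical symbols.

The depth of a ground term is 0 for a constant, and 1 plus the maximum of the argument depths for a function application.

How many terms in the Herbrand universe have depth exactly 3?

170

Count level by level. With function symbols h/1, g/2, the terms of depth ≤ k are the 1 constant together with each function applied to depth-≤(k−1) tuples, so N_k = 1 + N_{k-1} + N_{k-1}^2.
N_0 = 1
N_1 = 1 + 1 + 1^2 = 3
N_2 = 1 + 3 + 3^2 = 13
N_3 = 1 + 13 + 13^2 = 183
Terms of depth exactly 3: N_3 − N_2 = 183 − 13 = 170.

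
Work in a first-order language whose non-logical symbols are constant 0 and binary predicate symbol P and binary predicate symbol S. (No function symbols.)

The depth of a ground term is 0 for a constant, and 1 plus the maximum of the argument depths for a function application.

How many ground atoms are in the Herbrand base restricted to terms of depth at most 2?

First count ground terms of depth ≤ 2.
With no function symbols every ground term is a constant, so there is exactly 1 ground term at every depth bound.
N_0 = 1
N_1 = 1
N_2 = 1
Explicitly: 0.
So |H| = 1.
A ground atom is a predicate applied to a tuple of terms from H, so the count is the sum over predicates of |H|^arity:
  P: 1^2 = 1;  S: 1^2 = 1
Total ground atoms: 1 + 1 = 2.

2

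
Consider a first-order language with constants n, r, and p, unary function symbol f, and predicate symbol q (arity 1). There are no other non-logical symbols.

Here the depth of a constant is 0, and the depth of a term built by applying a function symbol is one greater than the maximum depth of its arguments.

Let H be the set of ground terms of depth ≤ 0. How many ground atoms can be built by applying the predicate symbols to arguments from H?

3

First count ground terms of depth ≤ 0.
Count level by level. With function symbols f/1, the terms of depth ≤ k are the 3 constants together with each function applied to depth-≤(k−1) tuples, so N_k = 3 + N_{k-1}.
N_0 = 3
Explicitly: n, r, p.
So |H| = 3.
Ground atoms are formed by filling each argument slot of a predicate with a term from H, so an r-ary predicate gives |H|^r atoms:
  q: 3
Total ground atoms: 3.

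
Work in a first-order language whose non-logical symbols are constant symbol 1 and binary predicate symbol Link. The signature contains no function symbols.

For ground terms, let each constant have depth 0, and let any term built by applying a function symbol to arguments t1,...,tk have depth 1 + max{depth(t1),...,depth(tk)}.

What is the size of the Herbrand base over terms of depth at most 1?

First count ground terms of depth ≤ 1.
With no function symbols every ground term is a constant, so there is exactly 1 ground term at every depth bound.
N_0 = 1
N_1 = 1
So |H| = 1.
For each predicate symbol, the number of ground atoms is |H| raised to its arity; summing:
  Link: 1^2 = 1
Total ground atoms: 1.

1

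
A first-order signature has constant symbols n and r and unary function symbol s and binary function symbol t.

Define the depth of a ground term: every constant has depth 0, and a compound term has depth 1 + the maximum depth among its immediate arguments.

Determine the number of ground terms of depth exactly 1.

Let N_k count ground terms of depth at most k. Each non-constant term of depth ≤ k is some function symbol applied to depth-≤(k−1) arguments, giving N_k = 2 + N_{k-1} + N_{k-1}^2.
N_0 = 2
N_1 = 2 + 2 + 2^2 = 8
Terms of depth exactly 1: N_1 − N_0 = 8 − 2 = 6.

6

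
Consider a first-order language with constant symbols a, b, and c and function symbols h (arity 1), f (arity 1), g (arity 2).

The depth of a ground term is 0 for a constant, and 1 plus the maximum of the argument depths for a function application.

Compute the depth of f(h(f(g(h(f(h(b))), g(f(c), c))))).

depth(h(b)) = 1 + depth(b) = 1 + 0 = 1
depth(f(h(b))) = 1 + depth(h(b)) = 1 + 1 = 2
depth(h(f(h(b)))) = 1 + depth(f(h(b))) = 1 + 2 = 3
depth(f(c)) = 1 + depth(c) = 1 + 0 = 1
depth(g(f(c), c)) = 1 + max(1, 0) = 2
depth(g(h(f(h(b))), g(f(c), c))) = 1 + max(3, 2) = 4
depth(f(g(h(f(h(b))), g(f(c), c)))) = 1 + depth(g(h(f(h(b))), g(f(c), c))) = 1 + 4 = 5
depth(h(f(g(h(f(h(b))), g(f(c), c))))) = 1 + depth(f(g(h(f(h(b))), g(f(c), c)))) = 1 + 5 = 6
depth(f(h(f(g(h(f(h(b))), g(f(c), c)))))) = 1 + depth(h(f(g(h(f(h(b))), g(f(c), c))))) = 1 + 6 = 7

7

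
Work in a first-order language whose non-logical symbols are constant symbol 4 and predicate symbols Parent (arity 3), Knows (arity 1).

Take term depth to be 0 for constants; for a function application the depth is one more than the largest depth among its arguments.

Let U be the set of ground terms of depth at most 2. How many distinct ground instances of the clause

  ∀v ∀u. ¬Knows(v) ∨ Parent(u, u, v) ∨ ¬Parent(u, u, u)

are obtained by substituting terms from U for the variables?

1

Ground terms of depth ≤ 2:
  With no function symbols every ground term is a constant, so there is exactly 1 ground term at every depth bound.
  N_0 = 1
  N_1 = 1
  N_2 = 1
So there is exactly 1 ground term available for substitution.
The clause has 2 distinct variables (v, u), each appearing in the body. In the free term algebra distinct substitutions yield syntactically distinct ground instances.
Number of ground instances = 1^2 = 1.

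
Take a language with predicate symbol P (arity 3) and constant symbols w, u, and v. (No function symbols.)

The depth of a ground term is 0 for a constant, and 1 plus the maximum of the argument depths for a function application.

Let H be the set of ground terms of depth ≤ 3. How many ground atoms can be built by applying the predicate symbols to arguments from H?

First count ground terms of depth ≤ 3.
With no function symbols every ground term is a constant, so there are exactly 3 ground terms at every depth bound.
N_0 = 3
N_1 = 3
N_2 = 3
N_3 = 3
Explicitly: w, u, v.
So |H| = 3.
A ground atom is a predicate applied to a tuple of terms from H, so the count is the sum over predicates of |H|^arity:
  P: 3^3 = 27
Total ground atoms: 27.

27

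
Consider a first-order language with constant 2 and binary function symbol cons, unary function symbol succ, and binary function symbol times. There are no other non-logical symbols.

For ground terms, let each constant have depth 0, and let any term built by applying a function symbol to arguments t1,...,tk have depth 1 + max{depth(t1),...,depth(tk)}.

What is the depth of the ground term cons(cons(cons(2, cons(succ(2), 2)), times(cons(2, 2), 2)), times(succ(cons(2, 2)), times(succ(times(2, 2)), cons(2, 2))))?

depth(succ(2)) = 1 + depth(2) = 1 + 0 = 1
depth(cons(succ(2), 2)) = 1 + max(1, 0) = 2
depth(cons(2, cons(succ(2), 2))) = 1 + max(0, 2) = 3
depth(cons(2, 2)) = 1 + max(0, 0) = 1
depth(times(cons(2, 2), 2)) = 1 + max(1, 0) = 2
depth(cons(cons(2, cons(succ(2), 2)), times(cons(2, 2), 2))) = 1 + max(3, 2) = 4
depth(succ(cons(2, 2))) = 1 + depth(cons(2, 2)) = 1 + 1 = 2
depth(times(2, 2)) = 1 + max(0, 0) = 1
depth(succ(times(2, 2))) = 1 + depth(times(2, 2)) = 1 + 1 = 2
depth(times(succ(times(2, 2)), cons(2, 2))) = 1 + max(2, 1) = 3
depth(times(succ(cons(2, 2)), times(succ(times(2, 2)), cons(2, 2)))) = 1 + max(2, 3) = 4
depth(cons(cons(cons(2, cons(succ(2), 2)), times(cons(2, 2), 2)), times(succ(cons(2, 2)), times(succ(times(2, 2)), cons(2, 2))))) = 1 + max(4, 4) = 5

5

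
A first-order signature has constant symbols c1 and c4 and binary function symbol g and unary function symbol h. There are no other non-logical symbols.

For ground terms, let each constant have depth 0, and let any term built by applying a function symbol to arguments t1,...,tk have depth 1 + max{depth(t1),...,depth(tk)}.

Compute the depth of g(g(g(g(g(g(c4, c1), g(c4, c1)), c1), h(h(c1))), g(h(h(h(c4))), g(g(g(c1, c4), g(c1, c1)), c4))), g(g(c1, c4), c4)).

depth(g(c4, c1)) = 1 + max(0, 0) = 1
depth(g(g(c4, c1), g(c4, c1))) = 1 + max(1, 1) = 2
depth(g(g(g(c4, c1), g(c4, c1)), c1)) = 1 + max(2, 0) = 3
depth(h(c1)) = 1 + depth(c1) = 1 + 0 = 1
depth(h(h(c1))) = 1 + depth(h(c1)) = 1 + 1 = 2
depth(g(g(g(g(c4, c1), g(c4, c1)), c1), h(h(c1)))) = 1 + max(3, 2) = 4
depth(h(c4)) = 1 + depth(c4) = 1 + 0 = 1
depth(h(h(c4))) = 1 + depth(h(c4)) = 1 + 1 = 2
depth(h(h(h(c4)))) = 1 + depth(h(h(c4))) = 1 + 2 = 3
depth(g(c1, c4)) = 1 + max(0, 0) = 1
depth(g(c1, c1)) = 1 + max(0, 0) = 1
depth(g(g(c1, c4), g(c1, c1))) = 1 + max(1, 1) = 2
depth(g(g(g(c1, c4), g(c1, c1)), c4)) = 1 + max(2, 0) = 3
depth(g(h(h(h(c4))), g(g(g(c1, c4), g(c1, c1)), c4))) = 1 + max(3, 3) = 4
depth(g(g(g(g(g(c4, c1), g(c4, c1)), c1), h(h(c1))), g(h(h(h(c4))), g(g(g(c1, c4), g(c1, c1)), c4)))) = 1 + max(4, 4) = 5
depth(g(g(c1, c4), c4)) = 1 + max(1, 0) = 2
depth(g(g(g(g(g(g(c4, c1), g(c4, c1)), c1), h(h(c1))), g(h(h(h(c4))), g(g(g(c1, c4), g(c1, c1)), c4))), g(g(c1, c4), c4))) = 1 + max(5, 2) = 6

6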